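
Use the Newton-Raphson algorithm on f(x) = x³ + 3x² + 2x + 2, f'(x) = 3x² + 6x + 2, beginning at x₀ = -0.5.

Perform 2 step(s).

f(x) = x³ + 3x² + 2x + 2
f'(x) = 3x² + 6x + 2
x₀ = -0.5

Newton-Raphson formula: x_{n+1} = x_n - f(x_n)/f'(x_n)

Iteration 1:
  f(-0.500000) = 1.625000
  f'(-0.500000) = -0.250000
  x_1 = -0.500000 - 1.625000/(-0.250000) = 6.000000
Iteration 2:
  f(6.000000) = 338.000000
  f'(6.000000) = 146.000000
  x_2 = 6.000000 - 338.000000/146.000000 = 3.684932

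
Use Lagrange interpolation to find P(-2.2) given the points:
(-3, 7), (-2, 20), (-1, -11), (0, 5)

Lagrange interpolation formula:
P(x) = Σ yᵢ × Lᵢ(x)
where Lᵢ(x) = Π_{j≠i} (x - xⱼ)/(xᵢ - xⱼ)

L_0(-2.2) = (-2.2 - (-2))/(-3 - (-2)) × (-2.2 - (-1))/(-3 - (-1)) × (-2.2 - 0)/(-3 - 0) = 0.088000
L_1(-2.2) = (-2.2 - (-3))/(-2 - (-3)) × (-2.2 - (-1))/(-2 - (-1)) × (-2.2 - 0)/(-2 - 0) = 1.056000
L_2(-2.2) = (-2.2 - (-3))/(-1 - (-3)) × (-2.2 - (-2))/(-1 - (-2)) × (-2.2 - 0)/(-1 - 0) = -0.176000
L_3(-2.2) = (-2.2 - (-3))/(0 - (-3)) × (-2.2 - (-2))/(0 - (-2)) × (-2.2 - (-1))/(0 - (-1)) = 0.032000

P(-2.2) = 7×L_0(-2.2) + 20×L_1(-2.2) + (-11)×L_2(-2.2) + 5×L_3(-2.2)
P(-2.2) = 23.832000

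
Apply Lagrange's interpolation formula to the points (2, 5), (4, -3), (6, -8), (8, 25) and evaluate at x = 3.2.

Lagrange interpolation formula:
P(x) = Σ yᵢ × Lᵢ(x)
where Lᵢ(x) = Π_{j≠i} (x - xⱼ)/(xᵢ - xⱼ)

L_0(3.2) = (3.2 - 4)/(2 - 4) × (3.2 - 6)/(2 - 6) × (3.2 - 8)/(2 - 8) = 0.224000
L_1(3.2) = (3.2 - 2)/(4 - 2) × (3.2 - 6)/(4 - 6) × (3.2 - 8)/(4 - 8) = 1.008000
L_2(3.2) = (3.2 - 2)/(6 - 2) × (3.2 - 4)/(6 - 4) × (3.2 - 8)/(6 - 8) = -0.288000
L_3(3.2) = (3.2 - 2)/(8 - 2) × (3.2 - 4)/(8 - 4) × (3.2 - 6)/(8 - 6) = 0.056000

P(3.2) = 5×L_0(3.2) + (-3)×L_1(3.2) + (-8)×L_2(3.2) + 25×L_3(3.2)
P(3.2) = 1.800000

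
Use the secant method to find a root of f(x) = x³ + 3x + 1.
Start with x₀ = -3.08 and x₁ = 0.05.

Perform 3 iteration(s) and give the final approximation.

f(x) = x³ + 3x + 1
x₀ = -3.08, x₁ = 0.05

Secant formula: x_{n+1} = x_n - f(x_n)(x_n - x_{n-1})/(f(x_n) - f(x_{n-1}))

Iteration 1:
  f(-3.080000) = -37.458112
  f(0.050000) = 1.150125
  x_2 = 0.050000 - 1.150125×(0.050000 - (-3.080000))/(1.150125 - (-37.458112))
       = -0.043242
Iteration 2:
  f(0.050000) = 1.150125
  f(-0.043242) = 0.870195
  x_3 = -0.043242 - 0.870195×(-0.043242 - 0.050000)/(0.870195 - 1.150125)
       = -0.333093
Iteration 3:
  f(-0.043242) = 0.870195
  f(-0.333093) = -0.036236
  x_4 = -0.333093 - (-0.036236)×(-0.333093 - (-0.043242))/(-0.036236 - 0.870195)
       = -0.321506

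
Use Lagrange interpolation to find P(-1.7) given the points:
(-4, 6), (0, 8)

Lagrange interpolation formula:
P(x) = Σ yᵢ × Lᵢ(x)
where Lᵢ(x) = Π_{j≠i} (x - xⱼ)/(xᵢ - xⱼ)

L_0(-1.7) = (-1.7 - 0)/(-4 - 0) = 0.425000
L_1(-1.7) = (-1.7 - (-4))/(0 - (-4)) = 0.575000

P(-1.7) = 6×L_0(-1.7) + 8×L_1(-1.7)
P(-1.7) = 7.150000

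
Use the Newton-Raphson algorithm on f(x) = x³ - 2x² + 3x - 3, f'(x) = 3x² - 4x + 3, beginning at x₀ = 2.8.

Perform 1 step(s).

f(x) = x³ - 2x² + 3x - 3
f'(x) = 3x² - 4x + 3
x₀ = 2.8

Newton-Raphson formula: x_{n+1} = x_n - f(x_n)/f'(x_n)

Iteration 1:
  f(2.800000) = 11.672000
  f'(2.800000) = 15.320000
  x_1 = 2.800000 - 11.672000/15.320000 = 2.038120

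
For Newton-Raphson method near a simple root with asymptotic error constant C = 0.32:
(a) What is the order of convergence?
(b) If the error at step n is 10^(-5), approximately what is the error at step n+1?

(a) Newton-Raphson has quadratic (order 2) convergence near simple roots.
    This means |e_{n+1}| ≈ C|e_n|².

(b) With |e_n| = 10^(-5) and C = 0.32:
    |e_{n+1}| ≈ 0.32 × (10^(-5))² = 0.32 × 10^(-10)

(a) 2 (quadratic); (b) |e_{n+1}| ≈ 3.200e-11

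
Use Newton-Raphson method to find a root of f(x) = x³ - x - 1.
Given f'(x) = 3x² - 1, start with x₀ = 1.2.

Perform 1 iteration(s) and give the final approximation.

f(x) = x³ - x - 1
f'(x) = 3x² - 1
x₀ = 1.2

Newton-Raphson formula: x_{n+1} = x_n - f(x_n)/f'(x_n)

Iteration 1:
  f(1.200000) = -0.472000
  f'(1.200000) = 3.320000
  x_1 = 1.200000 - (-0.472000)/3.320000 = 1.342169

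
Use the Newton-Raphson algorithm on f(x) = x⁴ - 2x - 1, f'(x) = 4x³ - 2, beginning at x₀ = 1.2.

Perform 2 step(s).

f(x) = x⁴ - 2x - 1
f'(x) = 4x³ - 2
x₀ = 1.2

Newton-Raphson formula: x_{n+1} = x_n - f(x_n)/f'(x_n)

Iteration 1:
  f(1.200000) = -1.326400
  f'(1.200000) = 4.912000
  x_1 = 1.200000 - (-1.326400)/4.912000 = 1.470033
Iteration 2:
  f(1.470033) = 0.729838
  f'(1.470033) = 10.706937
  x_2 = 1.470033 - 0.729838/10.706937 = 1.401868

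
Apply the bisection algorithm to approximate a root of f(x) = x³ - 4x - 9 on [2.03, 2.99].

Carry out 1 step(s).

f(x) = x³ - 4x - 9
Initial interval: [2.03, 2.99]

Iteration 1:
  c_1 = (2.030000 + 2.990000)/2 = 2.510000
  f(c_1) = f(2.510000) = -3.226749
  f(a) × f(c) ≥ 0, new interval: [2.510000, 2.990000]

After 1 iteration(s), the approximation is c_1 = 2.510000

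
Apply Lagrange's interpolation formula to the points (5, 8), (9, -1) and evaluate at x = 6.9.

Lagrange interpolation formula:
P(x) = Σ yᵢ × Lᵢ(x)
where Lᵢ(x) = Π_{j≠i} (x - xⱼ)/(xᵢ - xⱼ)

L_0(6.9) = (6.9 - 9)/(5 - 9) = 0.525000
L_1(6.9) = (6.9 - 5)/(9 - 5) = 0.475000

P(6.9) = 8×L_0(6.9) + (-1)×L_1(6.9)
P(6.9) = 3.725000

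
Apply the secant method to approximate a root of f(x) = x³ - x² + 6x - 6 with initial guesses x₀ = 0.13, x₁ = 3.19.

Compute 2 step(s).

f(x) = x³ - x² + 6x - 6
x₀ = 0.13, x₁ = 3.19

Secant formula: x_{n+1} = x_n - f(x_n)(x_n - x_{n-1})/(f(x_n) - f(x_{n-1}))

Iteration 1:
  f(0.130000) = -5.234703
  f(3.190000) = 35.425659
  x_2 = 3.190000 - 35.425659×(3.190000 - 0.130000)/(35.425659 - (-5.234703))
       = 0.523951
Iteration 2:
  f(3.190000) = 35.425659
  f(0.523951) = -2.986981
  x_3 = 0.523951 - (-2.986981)×(0.523951 - 3.190000)/(-2.986981 - 35.425659)
       = 0.731264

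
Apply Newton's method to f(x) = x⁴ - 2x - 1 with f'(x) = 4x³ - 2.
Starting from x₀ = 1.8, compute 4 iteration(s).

f(x) = x⁴ - 2x - 1
f'(x) = 4x³ - 2
x₀ = 1.8

Newton-Raphson formula: x_{n+1} = x_n - f(x_n)/f'(x_n)

Iteration 1:
  f(1.800000) = 5.897600
  f'(1.800000) = 21.328000
  x_1 = 1.800000 - 5.897600/21.328000 = 1.523481
Iteration 2:
  f(1.523481) = 1.340051
  f'(1.523481) = 12.143960
  x_2 = 1.523481 - 1.340051/12.143960 = 1.413134
Iteration 3:
  f(1.413134) = 0.161530
  f'(1.413134) = 9.287812
  x_3 = 1.413134 - 0.161530/9.287812 = 1.395742
Iteration 4:
  f(1.395742) = 0.003594
  f'(1.395742) = 8.876160
  x_4 = 1.395742 - 0.003594/8.876160 = 1.395337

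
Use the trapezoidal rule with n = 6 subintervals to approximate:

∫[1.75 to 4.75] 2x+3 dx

f(x) = 2x+3
a = 1.75, b = 4.75, n = 6
h = (b - a)/n = 0.500000

Trapezoidal rule: (h/2)[f(x₀) + 2f(x₁) + 2f(x₂) + ... + f(xₙ)]

x_0 = 1.7500, f(x_0) = 6.500000, coefficient = 1
x_1 = 2.2500, f(x_1) = 7.500000, coefficient = 2
x_2 = 2.7500, f(x_2) = 8.500000, coefficient = 2
x_3 = 3.2500, f(x_3) = 9.500000, coefficient = 2
x_4 = 3.7500, f(x_4) = 10.500000, coefficient = 2
x_5 = 4.2500, f(x_5) = 11.500000, coefficient = 2
x_6 = 4.7500, f(x_6) = 12.500000, coefficient = 1

I ≈ (0.500000/2) × 114.000000 = 28.500000
Exact value: 28.500000
Error: 0.000000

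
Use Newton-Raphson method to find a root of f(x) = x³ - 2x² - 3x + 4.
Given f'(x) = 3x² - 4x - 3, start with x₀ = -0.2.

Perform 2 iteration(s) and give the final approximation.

f(x) = x³ - 2x² - 3x + 4
f'(x) = 3x² - 4x - 3
x₀ = -0.2

Newton-Raphson formula: x_{n+1} = x_n - f(x_n)/f'(x_n)

Iteration 1:
  f(-0.200000) = 4.512000
  f'(-0.200000) = -2.080000
  x_1 = -0.200000 - 4.512000/(-2.080000) = 1.969231
Iteration 2:
  f(1.969231) = -2.027011
  f'(1.969231) = 0.756686
  x_2 = 1.969231 - (-2.027011)/0.756686 = 4.648031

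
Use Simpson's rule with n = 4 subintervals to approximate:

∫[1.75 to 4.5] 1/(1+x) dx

f(x) = 1/(1+x)
a = 1.75, b = 4.5, n = 4
h = (b - a)/n = 0.687500

Simpson's rule: (h/3)[f(x₀) + 4f(x₁) + 2f(x₂) + ... + f(xₙ)]

x_0 = 1.7500, f(x_0) = 0.363636, coefficient = 1
x_1 = 2.4375, f(x_1) = 0.290909, coefficient = 4
x_2 = 3.1250, f(x_2) = 0.242424, coefficient = 2
x_3 = 3.8125, f(x_3) = 0.207792, coefficient = 4
x_4 = 4.5000, f(x_4) = 0.181818, coefficient = 1

I ≈ (0.687500/3) × 3.025108 = 0.693254
Exact value: 0.693147
Error: 0.000107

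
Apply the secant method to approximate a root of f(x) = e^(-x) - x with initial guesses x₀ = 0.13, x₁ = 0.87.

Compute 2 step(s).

f(x) = e^(-x) - x
x₀ = 0.13, x₁ = 0.87

Secant formula: x_{n+1} = x_n - f(x_n)(x_n - x_{n-1})/(f(x_n) - f(x_{n-1}))

Iteration 1:
  f(0.130000) = 0.748095
  f(0.870000) = -0.451048
  x_2 = 0.870000 - (-0.451048)×(0.870000 - 0.130000)/(-0.451048 - 0.748095)
       = 0.591655
Iteration 2:
  f(0.870000) = -0.451048
  f(0.591655) = -0.038244
  x_3 = 0.591655 - (-0.038244)×(0.591655 - 0.870000)/(-0.038244 - (-0.451048))
       = 0.565868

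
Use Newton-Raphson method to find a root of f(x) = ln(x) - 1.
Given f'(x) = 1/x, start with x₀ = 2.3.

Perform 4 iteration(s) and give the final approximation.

f(x) = ln(x) - 1
f'(x) = 1/x
x₀ = 2.3

Newton-Raphson formula: x_{n+1} = x_n - f(x_n)/f'(x_n)

Iteration 1:
  f(2.300000) = -0.167091
  f'(2.300000) = 0.434783
  x_1 = 2.300000 - (-0.167091)/0.434783 = 2.684309
Iteration 2:
  f(2.684309) = -0.012577
  f'(2.684309) = 0.372535
  x_2 = 2.684309 - (-0.012577)/0.372535 = 2.718069
Iteration 3:
  f(2.718069) = -0.000078
  f'(2.718069) = 0.367908
  x_3 = 2.718069 - (-0.000078)/0.367908 = 2.718282
Iteration 4:
  f(2.718282) = 0.000000
  f'(2.718282) = 0.367879
  x_4 = 2.718282 - 0.000000/0.367879 = 2.718282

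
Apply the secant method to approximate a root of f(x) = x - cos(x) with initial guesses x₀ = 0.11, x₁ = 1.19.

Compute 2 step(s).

f(x) = x - cos(x)
x₀ = 0.11, x₁ = 1.19

Secant formula: x_{n+1} = x_n - f(x_n)(x_n - x_{n-1})/(f(x_n) - f(x_{n-1}))

Iteration 1:
  f(0.110000) = -0.883956
  f(1.190000) = 0.818340
  x_2 = 1.190000 - 0.818340×(1.190000 - 0.110000)/(0.818340 - (-0.883956))
       = 0.670815
Iteration 2:
  f(1.190000) = 0.818340
  f(0.670815) = -0.112501
  x_3 = 0.670815 - (-0.112501)×(0.670815 - 1.190000)/(-0.112501 - 0.818340)
       = 0.733563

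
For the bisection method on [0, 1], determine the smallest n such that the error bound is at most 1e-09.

We need (b-a)/2^n ≤ 1e-09
(1 - 0)/2^n ≤ 1e-09
1/2^n ≤ 1e-09
2^n ≥ 1000000000
n ≥ log₂(1000000000) = 29.90
n ≥ 30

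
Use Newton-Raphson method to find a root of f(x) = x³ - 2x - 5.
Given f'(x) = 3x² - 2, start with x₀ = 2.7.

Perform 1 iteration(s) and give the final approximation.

f(x) = x³ - 2x - 5
f'(x) = 3x² - 2
x₀ = 2.7

Newton-Raphson formula: x_{n+1} = x_n - f(x_n)/f'(x_n)

Iteration 1:
  f(2.700000) = 9.283000
  f'(2.700000) = 19.870000
  x_1 = 2.700000 - 9.283000/19.870000 = 2.232813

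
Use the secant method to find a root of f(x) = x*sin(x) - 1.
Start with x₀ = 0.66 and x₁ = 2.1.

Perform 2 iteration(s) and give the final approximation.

f(x) = x*sin(x) - 1
x₀ = 0.66, x₁ = 2.1

Secant formula: x_{n+1} = x_n - f(x_n)(x_n - x_{n-1})/(f(x_n) - f(x_{n-1}))

Iteration 1:
  f(0.660000) = -0.595343
  f(2.100000) = 0.812740
  x_2 = 2.100000 - 0.812740×(2.100000 - 0.660000)/(0.812740 - (-0.595343))
       = 1.268838
Iteration 2:
  f(2.100000) = 0.812740
  f(1.268838) = 0.211430
  x_3 = 1.268838 - 0.211430×(1.268838 - 2.100000)/(0.211430 - 0.812740)
       = 0.976587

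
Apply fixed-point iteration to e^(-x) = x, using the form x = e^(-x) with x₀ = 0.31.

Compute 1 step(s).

Equation: e^(-x) = x
Fixed-point form: x = e^(-x)
x₀ = 0.31

x_1 = g(0.310000) = 0.733447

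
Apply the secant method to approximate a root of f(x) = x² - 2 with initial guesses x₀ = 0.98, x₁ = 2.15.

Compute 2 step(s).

f(x) = x² - 2
x₀ = 0.98, x₁ = 2.15

Secant formula: x_{n+1} = x_n - f(x_n)(x_n - x_{n-1})/(f(x_n) - f(x_{n-1}))

Iteration 1:
  f(0.980000) = -1.039600
  f(2.150000) = 2.622500
  x_2 = 2.150000 - 2.622500×(2.150000 - 0.980000)/(2.622500 - (-1.039600))
       = 1.312141
Iteration 2:
  f(2.150000) = 2.622500
  f(1.312141) = -0.278287
  x_3 = 1.312141 - (-0.278287)×(1.312141 - 2.150000)/(-0.278287 - 2.622500)
       = 1.392521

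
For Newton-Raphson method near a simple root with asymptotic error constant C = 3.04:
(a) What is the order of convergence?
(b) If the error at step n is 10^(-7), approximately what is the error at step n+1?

(a) Newton-Raphson has quadratic (order 2) convergence near simple roots.
    This means |e_{n+1}| ≈ C|e_n|².

(b) With |e_n| = 10^(-7) and C = 3.04:
    |e_{n+1}| ≈ 3.04 × (10^(-7))² = 3.04 × 10^(-14)

(a) 2 (quadratic); (b) |e_{n+1}| ≈ 3.040e-14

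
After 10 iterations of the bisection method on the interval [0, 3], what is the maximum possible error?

Bisection error bound: |error| ≤ (b-a)/2^n
|error| ≤ (3 - 0)/2^10 = 3/2^10
|error| ≤ 0.0029296875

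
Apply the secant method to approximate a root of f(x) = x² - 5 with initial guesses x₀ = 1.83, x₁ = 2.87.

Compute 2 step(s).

f(x) = x² - 5
x₀ = 1.83, x₁ = 2.87

Secant formula: x_{n+1} = x_n - f(x_n)(x_n - x_{n-1})/(f(x_n) - f(x_{n-1}))

Iteration 1:
  f(1.830000) = -1.651100
  f(2.870000) = 3.236900
  x_2 = 2.870000 - 3.236900×(2.870000 - 1.830000)/(3.236900 - (-1.651100))
       = 2.181298
Iteration 2:
  f(2.870000) = 3.236900
  f(2.181298) = -0.241940
  x_3 = 2.181298 - (-0.241940)×(2.181298 - 2.870000)/(-0.241940 - 3.236900)
       = 2.229194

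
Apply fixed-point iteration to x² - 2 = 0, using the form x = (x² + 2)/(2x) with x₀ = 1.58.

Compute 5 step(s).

Equation: x² - 2 = 0
Fixed-point form: x = (x² + 2)/(2x)
x₀ = 1.58

x_1 = g(1.580000) = 1.422911
x_2 = g(1.422911) = 1.414240
x_3 = g(1.414240) = 1.414214
x_4 = g(1.414214) = 1.414214
x_5 = g(1.414214) = 1.414214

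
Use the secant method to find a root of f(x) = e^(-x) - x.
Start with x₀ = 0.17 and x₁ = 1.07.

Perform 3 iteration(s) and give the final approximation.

f(x) = e^(-x) - x
x₀ = 0.17, x₁ = 1.07

Secant formula: x_{n+1} = x_n - f(x_n)(x_n - x_{n-1})/(f(x_n) - f(x_{n-1}))

Iteration 1:
  f(0.170000) = 0.673665
  f(1.070000) = -0.726991
  x_2 = 1.070000 - (-0.726991)×(1.070000 - 0.170000)/(-0.726991 - 0.673665)
       = 0.602867
Iteration 2:
  f(1.070000) = -0.726991
  f(0.602867) = -0.055627
  x_3 = 0.602867 - (-0.055627)×(0.602867 - 1.070000)/(-0.055627 - (-0.726991))
       = 0.564162
Iteration 3:
  f(0.602867) = -0.055627
  f(0.564162) = 0.004674
  x_4 = 0.564162 - 0.004674×(0.564162 - 0.602867)/(0.004674 - (-0.055627))
       = 0.567162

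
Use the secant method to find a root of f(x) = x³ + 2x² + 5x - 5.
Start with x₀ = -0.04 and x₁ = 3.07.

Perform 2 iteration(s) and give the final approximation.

f(x) = x³ + 2x² + 5x - 5
x₀ = -0.04, x₁ = 3.07

Secant formula: x_{n+1} = x_n - f(x_n)(x_n - x_{n-1})/(f(x_n) - f(x_{n-1}))

Iteration 1:
  f(-0.040000) = -5.196864
  f(3.070000) = 58.134243
  x_2 = 3.070000 - 58.134243×(3.070000 - (-0.040000))/(58.134243 - (-5.196864))
       = 0.215202
Iteration 2:
  f(3.070000) = 58.134243
  f(0.215202) = -3.821398
  x_3 = 0.215202 - (-3.821398)×(0.215202 - 3.070000)/(-3.821398 - 58.134243)
       = 0.391285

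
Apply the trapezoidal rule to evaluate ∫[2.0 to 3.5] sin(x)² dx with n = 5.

f(x) = sin(x)²
a = 2.0, b = 3.5, n = 5
h = (b - a)/n = 0.300000

Trapezoidal rule: (h/2)[f(x₀) + 2f(x₁) + 2f(x₂) + ... + f(xₙ)]

x_0 = 2.0000, f(x_0) = 0.826822, coefficient = 1
x_1 = 2.3000, f(x_1) = 0.556076, coefficient = 2
x_2 = 2.6000, f(x_2) = 0.265742, coefficient = 2
x_3 = 2.9000, f(x_3) = 0.057240, coefficient = 2
x_4 = 3.2000, f(x_4) = 0.003408, coefficient = 2
x_5 = 3.5000, f(x_5) = 0.123049, coefficient = 1

I ≈ (0.300000/2) × 2.714802 = 0.407220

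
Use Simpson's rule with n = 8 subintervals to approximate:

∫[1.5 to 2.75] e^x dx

f(x) = e^x
a = 1.5, b = 2.75, n = 8
h = (b - a)/n = 0.156250

Simpson's rule: (h/3)[f(x₀) + 4f(x₁) + 2f(x₂) + ... + f(xₙ)]

x_0 = 1.5000, f(x_0) = 4.481689, coefficient = 1
x_1 = 1.6562, f(x_1) = 5.239625, coefficient = 4
x_2 = 1.8125, f(x_2) = 6.125743, coefficient = 2
x_3 = 1.9688, f(x_3) = 7.161719, coefficient = 4
x_4 = 2.1250, f(x_4) = 8.372897, coefficient = 2
x_5 = 2.2812, f(x_5) = 9.788909, coefficient = 4
x_6 = 2.4375, f(x_6) = 11.444394, coefficient = 2
x_7 = 2.5938, f(x_7) = 13.379852, coefficient = 4
x_8 = 2.7500, f(x_8) = 15.642632, coefficient = 1

I ≈ (0.156250/3) × 214.290810 = 11.160980
Exact value: 11.160943
Error: 0.000037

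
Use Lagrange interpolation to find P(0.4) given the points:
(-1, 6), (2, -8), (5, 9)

Lagrange interpolation formula:
P(x) = Σ yᵢ × Lᵢ(x)
where Lᵢ(x) = Π_{j≠i} (x - xⱼ)/(xᵢ - xⱼ)

L_0(0.4) = (0.4 - 2)/(-1 - 2) × (0.4 - 5)/(-1 - 5) = 0.408889
L_1(0.4) = (0.4 - (-1))/(2 - (-1)) × (0.4 - 5)/(2 - 5) = 0.715556
L_2(0.4) = (0.4 - (-1))/(5 - (-1)) × (0.4 - 2)/(5 - 2) = -0.124444

P(0.4) = 6×L_0(0.4) + (-8)×L_1(0.4) + 9×L_2(0.4)
P(0.4) = -4.391111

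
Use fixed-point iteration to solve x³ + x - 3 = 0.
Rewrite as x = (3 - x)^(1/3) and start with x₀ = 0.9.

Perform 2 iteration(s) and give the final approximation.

Equation: x³ + x - 3 = 0
Fixed-point form: x = (3 - x)^(1/3)
x₀ = 0.9

x_1 = g(0.900000) = 1.280579
x_2 = g(1.280579) = 1.198011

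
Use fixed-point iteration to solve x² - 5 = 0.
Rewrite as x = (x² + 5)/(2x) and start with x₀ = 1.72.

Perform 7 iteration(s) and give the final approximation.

Equation: x² - 5 = 0
Fixed-point form: x = (x² + 5)/(2x)
x₀ = 1.72

x_1 = g(1.720000) = 2.313488
x_2 = g(2.313488) = 2.237363
x_3 = g(2.237363) = 2.236068
x_4 = g(2.236068) = 2.236068
x_5 = g(2.236068) = 2.236068
x_6 = g(2.236068) = 2.236068
x_7 = g(2.236068) = 2.236068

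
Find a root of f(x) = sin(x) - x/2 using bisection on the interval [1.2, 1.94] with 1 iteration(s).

f(x) = sin(x) - x/2
Initial interval: [1.2, 1.94]

Iteration 1:
  c_1 = (1.200000 + 1.940000)/2 = 1.570000
  f(c_1) = f(1.570000) = 0.215000
  f(a) × f(c) ≥ 0, new interval: [1.570000, 1.940000]

After 1 iteration(s), the approximation is c_1 = 1.570000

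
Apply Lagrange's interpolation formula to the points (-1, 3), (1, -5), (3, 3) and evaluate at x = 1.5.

Lagrange interpolation formula:
P(x) = Σ yᵢ × Lᵢ(x)
where Lᵢ(x) = Π_{j≠i} (x - xⱼ)/(xᵢ - xⱼ)

L_0(1.5) = (1.5 - 1)/(-1 - 1) × (1.5 - 3)/(-1 - 3) = -0.093750
L_1(1.5) = (1.5 - (-1))/(1 - (-1)) × (1.5 - 3)/(1 - 3) = 0.937500
L_2(1.5) = (1.5 - (-1))/(3 - (-1)) × (1.5 - 1)/(3 - 1) = 0.156250

P(1.5) = 3×L_0(1.5) + (-5)×L_1(1.5) + 3×L_2(1.5)
P(1.5) = -4.500000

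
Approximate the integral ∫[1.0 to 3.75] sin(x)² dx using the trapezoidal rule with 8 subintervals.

f(x) = sin(x)²
a = 1.0, b = 3.75, n = 8
h = (b - a)/n = 0.343750

Trapezoidal rule: (h/2)[f(x₀) + 2f(x₁) + 2f(x₂) + ... + f(xₙ)]

x_0 = 1.0000, f(x_0) = 0.708073, coefficient = 1
x_1 = 1.3438, f(x_1) = 0.949330, coefficient = 2
x_2 = 1.6875, f(x_2) = 0.986442, coefficient = 2
x_3 = 2.0312, f(x_3) = 0.802549, coefficient = 2
x_4 = 2.3750, f(x_4) = 0.481199, coefficient = 2
x_5 = 2.7188, f(x_5) = 0.168391, coefficient = 2
x_6 = 3.0625, f(x_6) = 0.006243, coefficient = 2
x_7 = 3.4062, f(x_7) = 0.068423, coefficient = 2
x_8 = 3.7500, f(x_8) = 0.326682, coefficient = 1

I ≈ (0.343750/2) × 7.959908 = 1.368109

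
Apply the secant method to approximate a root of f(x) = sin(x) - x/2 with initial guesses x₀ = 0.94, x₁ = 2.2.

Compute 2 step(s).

f(x) = sin(x) - x/2
x₀ = 0.94, x₁ = 2.2

Secant formula: x_{n+1} = x_n - f(x_n)(x_n - x_{n-1})/(f(x_n) - f(x_{n-1}))

Iteration 1:
  f(0.940000) = 0.337558
  f(2.200000) = -0.291504
  x_2 = 2.200000 - (-0.291504)×(2.200000 - 0.940000)/(-0.291504 - 0.337558)
       = 1.616123
Iteration 2:
  f(2.200000) = -0.291504
  f(1.616123) = 0.190911
  x_3 = 1.616123 - 0.190911×(1.616123 - 2.200000)/(0.190911 - (-0.291504))
       = 1.847187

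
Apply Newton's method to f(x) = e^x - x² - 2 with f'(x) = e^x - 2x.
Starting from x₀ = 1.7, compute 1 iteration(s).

f(x) = e^x - x² - 2
f'(x) = e^x - 2x
x₀ = 1.7

Newton-Raphson formula: x_{n+1} = x_n - f(x_n)/f'(x_n)

Iteration 1:
  f(1.700000) = 0.583947
  f'(1.700000) = 2.073947
  x_1 = 1.700000 - 0.583947/2.073947 = 1.418437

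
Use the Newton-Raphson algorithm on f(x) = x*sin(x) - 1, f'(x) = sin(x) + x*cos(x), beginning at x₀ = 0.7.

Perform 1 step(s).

f(x) = x*sin(x) - 1
f'(x) = sin(x) + x*cos(x)
x₀ = 0.7

Newton-Raphson formula: x_{n+1} = x_n - f(x_n)/f'(x_n)

Iteration 1:
  f(0.700000) = -0.549048
  f'(0.700000) = 1.179607
  x_1 = 0.700000 - (-0.549048)/1.179607 = 1.165450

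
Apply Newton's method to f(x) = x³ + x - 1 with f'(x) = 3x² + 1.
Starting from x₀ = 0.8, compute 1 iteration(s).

f(x) = x³ + x - 1
f'(x) = 3x² + 1
x₀ = 0.8

Newton-Raphson formula: x_{n+1} = x_n - f(x_n)/f'(x_n)

Iteration 1:
  f(0.800000) = 0.312000
  f'(0.800000) = 2.920000
  x_1 = 0.800000 - 0.312000/2.920000 = 0.693151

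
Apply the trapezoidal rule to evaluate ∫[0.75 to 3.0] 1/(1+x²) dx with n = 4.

f(x) = 1/(1+x²)
a = 0.75, b = 3.0, n = 4
h = (b - a)/n = 0.562500

Trapezoidal rule: (h/2)[f(x₀) + 2f(x₁) + 2f(x₂) + ... + f(xₙ)]

x_0 = 0.7500, f(x_0) = 0.640000, coefficient = 1
x_1 = 1.3125, f(x_1) = 0.367288, coefficient = 2
x_2 = 1.8750, f(x_2) = 0.221453, coefficient = 2
x_3 = 2.4375, f(x_3) = 0.144063, coefficient = 2
x_4 = 3.0000, f(x_4) = 0.100000, coefficient = 1

I ≈ (0.562500/2) × 2.205609 = 0.620328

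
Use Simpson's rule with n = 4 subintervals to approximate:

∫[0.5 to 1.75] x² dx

f(x) = x²
a = 0.5, b = 1.75, n = 4
h = (b - a)/n = 0.312500

Simpson's rule: (h/3)[f(x₀) + 4f(x₁) + 2f(x₂) + ... + f(xₙ)]

x_0 = 0.5000, f(x_0) = 0.250000, coefficient = 1
x_1 = 0.8125, f(x_1) = 0.660156, coefficient = 4
x_2 = 1.1250, f(x_2) = 1.265625, coefficient = 2
x_3 = 1.4375, f(x_3) = 2.066406, coefficient = 4
x_4 = 1.7500, f(x_4) = 3.062500, coefficient = 1

I ≈ (0.312500/3) × 16.750000 = 1.744792
Exact value: 1.744792
Error: 0.000000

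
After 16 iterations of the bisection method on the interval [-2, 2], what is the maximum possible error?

Bisection error bound: |error| ≤ (b-a)/2^n
|error| ≤ (2 - (-2))/2^16 = 4/2^16
|error| ≤ 0.0000610352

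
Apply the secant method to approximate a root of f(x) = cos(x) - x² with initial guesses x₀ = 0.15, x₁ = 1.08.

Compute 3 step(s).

f(x) = cos(x) - x²
x₀ = 0.15, x₁ = 1.08

Secant formula: x_{n+1} = x_n - f(x_n)(x_n - x_{n-1})/(f(x_n) - f(x_{n-1}))

Iteration 1:
  f(0.150000) = 0.966271
  f(1.080000) = -0.695072
  x_2 = 1.080000 - (-0.695072)×(1.080000 - 0.150000)/(-0.695072 - 0.966271)
       = 0.690907
Iteration 2:
  f(1.080000) = -0.695072
  f(0.690907) = 0.293316
  x_3 = 0.690907 - 0.293316×(0.690907 - 1.080000)/(0.293316 - (-0.695072))
       = 0.806375
Iteration 3:
  f(0.690907) = 0.293316
  f(0.806375) = 0.041879
  x_4 = 0.806375 - 0.041879×(0.806375 - 0.690907)/(0.041879 - 0.293316)
       = 0.825607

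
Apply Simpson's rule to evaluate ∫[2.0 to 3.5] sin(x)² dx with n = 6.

f(x) = sin(x)²
a = 2.0, b = 3.5, n = 6
h = (b - a)/n = 0.250000

Simpson's rule: (h/3)[f(x₀) + 4f(x₁) + 2f(x₂) + ... + f(xₙ)]

x_0 = 2.0000, f(x_0) = 0.826822, coefficient = 1
x_1 = 2.2500, f(x_1) = 0.605398, coefficient = 4
x_2 = 2.5000, f(x_2) = 0.358169, coefficient = 2
x_3 = 2.7500, f(x_3) = 0.145665, coefficient = 4
x_4 = 3.0000, f(x_4) = 0.019915, coefficient = 2
x_5 = 3.2500, f(x_5) = 0.011706, coefficient = 4
x_6 = 3.5000, f(x_6) = 0.123049, coefficient = 1

I ≈ (0.250000/3) × 4.757115 = 0.396426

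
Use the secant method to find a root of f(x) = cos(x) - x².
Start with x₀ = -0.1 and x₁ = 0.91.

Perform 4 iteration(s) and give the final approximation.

f(x) = cos(x) - x²
x₀ = -0.1, x₁ = 0.91

Secant formula: x_{n+1} = x_n - f(x_n)(x_n - x_{n-1})/(f(x_n) - f(x_{n-1}))

Iteration 1:
  f(-0.100000) = 0.985004
  f(0.910000) = -0.214354
  x_2 = 0.910000 - (-0.214354)×(0.910000 - (-0.100000))/(-0.214354 - 0.985004)
       = 0.729489
Iteration 2:
  f(0.910000) = -0.214354
  f(0.729489) = 0.213362
  x_3 = 0.729489 - 0.213362×(0.729489 - 0.910000)/(0.213362 - (-0.214354))
       = 0.819535
Iteration 3:
  f(0.729489) = 0.213362
  f(0.819535) = 0.010924
  x_4 = 0.819535 - 0.010924×(0.819535 - 0.729489)/(0.010924 - 0.213362)
       = 0.824394
Iteration 4:
  f(0.819535) = 0.010924
  f(0.824394) = -0.000623
  x_5 = 0.824394 - (-0.000623)×(0.824394 - 0.819535)/(-0.000623 - 0.010924)
       = 0.824132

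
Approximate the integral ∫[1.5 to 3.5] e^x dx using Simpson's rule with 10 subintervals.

f(x) = e^x
a = 1.5, b = 3.5, n = 10
h = (b - a)/n = 0.200000

Simpson's rule: (h/3)[f(x₀) + 4f(x₁) + 2f(x₂) + ... + f(xₙ)]

x_0 = 1.5000, f(x_0) = 4.481689, coefficient = 1
x_1 = 1.7000, f(x_1) = 5.473947, coefficient = 4
x_2 = 1.9000, f(x_2) = 6.685894, coefficient = 2
x_3 = 2.1000, f(x_3) = 8.166170, coefficient = 4
x_4 = 2.3000, f(x_4) = 9.974182, coefficient = 2
x_5 = 2.5000, f(x_5) = 12.182494, coefficient = 4
x_6 = 2.7000, f(x_6) = 14.879732, coefficient = 2
x_7 = 2.9000, f(x_7) = 18.174145, coefficient = 4
x_8 = 3.1000, f(x_8) = 22.197951, coefficient = 2
x_9 = 3.3000, f(x_9) = 27.112639, coefficient = 4
x_10 = 3.5000, f(x_10) = 33.115452, coefficient = 1

I ≈ (0.200000/3) × 429.510243 = 28.634016
Exact value: 28.633763
Error: 0.000253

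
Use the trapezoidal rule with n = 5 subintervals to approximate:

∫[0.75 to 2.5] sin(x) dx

f(x) = sin(x)
a = 0.75, b = 2.5, n = 5
h = (b - a)/n = 0.350000

Trapezoidal rule: (h/2)[f(x₀) + 2f(x₁) + 2f(x₂) + ... + f(xₙ)]

x_0 = 0.7500, f(x_0) = 0.681639, coefficient = 1
x_1 = 1.1000, f(x_1) = 0.891207, coefficient = 2
x_2 = 1.4500, f(x_2) = 0.992713, coefficient = 2
x_3 = 1.8000, f(x_3) = 0.973848, coefficient = 2
x_4 = 2.1500, f(x_4) = 0.836899, coefficient = 2
x_5 = 2.5000, f(x_5) = 0.598472, coefficient = 1

I ≈ (0.350000/2) × 8.669444 = 1.517153
Exact value: 1.532832
Error: 0.015680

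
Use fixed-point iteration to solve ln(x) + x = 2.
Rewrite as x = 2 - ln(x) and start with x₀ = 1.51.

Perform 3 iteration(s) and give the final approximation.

Equation: ln(x) + x = 2
Fixed-point form: x = 2 - ln(x)
x₀ = 1.51

x_1 = g(1.510000) = 1.587890
x_2 = g(1.587890) = 1.537594
x_3 = g(1.537594) = 1.569781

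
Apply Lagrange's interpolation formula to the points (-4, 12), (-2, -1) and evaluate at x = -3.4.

Lagrange interpolation formula:
P(x) = Σ yᵢ × Lᵢ(x)
where Lᵢ(x) = Π_{j≠i} (x - xⱼ)/(xᵢ - xⱼ)

L_0(-3.4) = (-3.4 - (-2))/(-4 - (-2)) = 0.700000
L_1(-3.4) = (-3.4 - (-4))/(-2 - (-4)) = 0.300000

P(-3.4) = 12×L_0(-3.4) + (-1)×L_1(-3.4)
P(-3.4) = 8.100000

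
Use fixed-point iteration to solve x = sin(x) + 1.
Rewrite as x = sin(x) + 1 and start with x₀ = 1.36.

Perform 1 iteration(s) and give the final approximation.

Equation: x = sin(x) + 1
Fixed-point form: x = sin(x) + 1
x₀ = 1.36

x_1 = g(1.360000) = 1.977865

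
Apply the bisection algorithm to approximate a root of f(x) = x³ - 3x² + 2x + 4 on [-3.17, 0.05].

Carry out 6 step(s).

f(x) = x³ - 3x² + 2x + 4
Initial interval: [-3.17, 0.05]

Iteration 1:
  c_1 = (-3.170000 + 0.050000)/2 = -1.560000
  f(c_1) = f(-1.560000) = -10.217216
  f(a) × f(c) ≥ 0, new interval: [-1.560000, 0.050000]
Iteration 2:
  c_2 = (-1.560000 + 0.050000)/2 = -0.755000
  f(c_2) = f(-0.755000) = 0.349556
  f(a) × f(c) < 0, new interval: [-1.560000, -0.755000]
Iteration 3:
  c_3 = (-1.560000 + (-0.755000))/2 = -1.157500
  f(c_3) = f(-1.157500) = -3.885244
  f(a) × f(c) ≥ 0, new interval: [-1.157500, -0.755000]
Iteration 4:
  c_4 = (-1.157500 + (-0.755000))/2 = -0.956250
  f(c_4) = f(-0.956250) = -1.530151
  f(a) × f(c) ≥ 0, new interval: [-0.956250, -0.755000]
Iteration 5:
  c_5 = (-0.956250 + (-0.755000))/2 = -0.855625
  f(c_5) = f(-0.855625) = -0.533930
  f(a) × f(c) ≥ 0, new interval: [-0.855625, -0.755000]
Iteration 6:
  c_6 = (-0.855625 + (-0.755000))/2 = -0.805313
  f(c_6) = f(-0.805313) = -0.078478
  f(a) × f(c) ≥ 0, new interval: [-0.805313, -0.755000]

After 6 iteration(s), the approximation is c_6 = -0.805313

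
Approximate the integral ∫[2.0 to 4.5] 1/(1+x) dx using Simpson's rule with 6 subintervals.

f(x) = 1/(1+x)
a = 2.0, b = 4.5, n = 6
h = (b - a)/n = 0.416667

Simpson's rule: (h/3)[f(x₀) + 4f(x₁) + 2f(x₂) + ... + f(xₙ)]

x_0 = 2.0000, f(x_0) = 0.333333, coefficient = 1
x_1 = 2.4167, f(x_1) = 0.292683, coefficient = 4
x_2 = 2.8333, f(x_2) = 0.260870, coefficient = 2
x_3 = 3.2500, f(x_3) = 0.235294, coefficient = 4
x_4 = 3.6667, f(x_4) = 0.214286, coefficient = 2
x_5 = 4.0833, f(x_5) = 0.196721, coefficient = 4
x_6 = 4.5000, f(x_6) = 0.181818, coefficient = 1

I ≈ (0.416667/3) × 4.364255 = 0.606147
Exact value: 0.606136
Error: 0.000011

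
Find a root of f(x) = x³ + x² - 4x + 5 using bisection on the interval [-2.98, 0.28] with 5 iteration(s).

f(x) = x³ + x² - 4x + 5
Initial interval: [-2.98, 0.28]

Iteration 1:
  c_1 = (-2.980000 + 0.280000)/2 = -1.350000
  f(c_1) = f(-1.350000) = 9.762125
  f(a) × f(c) < 0, new interval: [-2.980000, -1.350000]
Iteration 2:
  c_2 = (-2.980000 + (-1.350000))/2 = -2.165000
  f(c_2) = f(-2.165000) = 8.199383
  f(a) × f(c) < 0, new interval: [-2.980000, -2.165000]
Iteration 3:
  c_3 = (-2.980000 + (-2.165000))/2 = -2.572500
  f(c_3) = f(-2.572500) = 4.883578
  f(a) × f(c) < 0, new interval: [-2.980000, -2.572500]
Iteration 4:
  c_4 = (-2.980000 + (-2.572500))/2 = -2.776250
  f(c_4) = f(-2.776250) = 2.414439
  f(a) × f(c) < 0, new interval: [-2.980000, -2.776250]
Iteration 5:
  c_5 = (-2.980000 + (-2.776250))/2 = -2.878125
  f(c_5) = f(-2.878125) = 0.954857
  f(a) × f(c) < 0, new interval: [-2.980000, -2.878125]

After 5 iteration(s), the approximation is c_5 = -2.878125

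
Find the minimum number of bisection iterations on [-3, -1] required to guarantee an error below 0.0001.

We need (b-a)/2^n ≤ 0.0001
(-1 - (-3))/2^n ≤ 0.0001
2/2^n ≤ 0.0001
2^n ≥ 20000
n ≥ log₂(20000) = 14.29
n ≥ 15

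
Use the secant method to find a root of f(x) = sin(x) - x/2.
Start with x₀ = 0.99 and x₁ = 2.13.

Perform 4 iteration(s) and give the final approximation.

f(x) = sin(x) - x/2
x₀ = 0.99, x₁ = 2.13

Secant formula: x_{n+1} = x_n - f(x_n)(x_n - x_{n-1})/(f(x_n) - f(x_{n-1}))

Iteration 1:
  f(0.990000) = 0.341026
  f(2.130000) = -0.217322
  x_2 = 2.130000 - (-0.217322)×(2.130000 - 0.990000)/(-0.217322 - 0.341026)
       = 1.686285
Iteration 2:
  f(2.130000) = -0.217322
  f(1.686285) = 0.150196
  x_3 = 1.686285 - 0.150196×(1.686285 - 2.130000)/(0.150196 - (-0.217322))
       = 1.867621
Iteration 3:
  f(1.686285) = 0.150196
  f(1.867621) = 0.022460
  x_4 = 1.867621 - 0.022460×(1.867621 - 1.686285)/(0.022460 - 0.150196)
       = 1.899505
Iteration 4:
  f(1.867621) = 0.022460
  f(1.899505) = -0.003292
  x_5 = 1.899505 - (-0.003292)×(1.899505 - 1.867621)/(-0.003292 - 0.022460)
       = 1.895429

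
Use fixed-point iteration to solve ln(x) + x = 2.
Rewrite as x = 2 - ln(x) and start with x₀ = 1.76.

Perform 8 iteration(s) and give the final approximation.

Equation: ln(x) + x = 2
Fixed-point form: x = 2 - ln(x)
x₀ = 1.76

x_1 = g(1.760000) = 1.434686
x_2 = g(1.434686) = 1.639054
x_3 = g(1.639054) = 1.505881
x_4 = g(1.505881) = 1.590622
x_5 = g(1.590622) = 1.535875
x_6 = g(1.535875) = 1.570900
x_7 = g(1.570900) = 1.548351
x_8 = g(1.548351) = 1.562809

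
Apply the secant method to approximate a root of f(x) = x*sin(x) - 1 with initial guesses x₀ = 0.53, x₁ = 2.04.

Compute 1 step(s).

f(x) = x*sin(x) - 1
x₀ = 0.53, x₁ = 2.04

Secant formula: x_{n+1} = x_n - f(x_n)(x_n - x_{n-1})/(f(x_n) - f(x_{n-1}))

Iteration 1:
  f(0.530000) = -0.732067
  f(2.040000) = 0.819534
  x_2 = 2.040000 - 0.819534×(2.040000 - 0.530000)/(0.819534 - (-0.732067))
       = 1.242439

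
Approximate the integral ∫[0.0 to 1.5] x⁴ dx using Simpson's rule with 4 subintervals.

f(x) = x⁴
a = 0.0, b = 1.5, n = 4
h = (b - a)/n = 0.375000

Simpson's rule: (h/3)[f(x₀) + 4f(x₁) + 2f(x₂) + ... + f(xₙ)]

x_0 = 0.0000, f(x_0) = 0.000000, coefficient = 1
x_1 = 0.3750, f(x_1) = 0.019775, coefficient = 4
x_2 = 0.7500, f(x_2) = 0.316406, coefficient = 2
x_3 = 1.1250, f(x_3) = 1.601807, coefficient = 4
x_4 = 1.5000, f(x_4) = 5.062500, coefficient = 1

I ≈ (0.375000/3) × 12.181641 = 1.522705
Exact value: 1.518750
Error: 0.003955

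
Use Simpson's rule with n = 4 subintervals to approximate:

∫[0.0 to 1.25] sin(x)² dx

f(x) = sin(x)²
a = 0.0, b = 1.25, n = 4
h = (b - a)/n = 0.312500

Simpson's rule: (h/3)[f(x₀) + 4f(x₁) + 2f(x₂) + ... + f(xₙ)]

x_0 = 0.0000, f(x_0) = 0.000000, coefficient = 1
x_1 = 0.3125, f(x_1) = 0.094518, coefficient = 4
x_2 = 0.6250, f(x_2) = 0.342339, coefficient = 2
x_3 = 0.9375, f(x_3) = 0.649767, coefficient = 4
x_4 = 1.2500, f(x_4) = 0.900572, coefficient = 1

I ≈ (0.312500/3) × 4.562390 = 0.475249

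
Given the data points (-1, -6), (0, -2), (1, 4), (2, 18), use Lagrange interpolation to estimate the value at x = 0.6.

Lagrange interpolation formula:
P(x) = Σ yᵢ × Lᵢ(x)
where Lᵢ(x) = Π_{j≠i} (x - xⱼ)/(xᵢ - xⱼ)

L_0(0.6) = (0.6 - 0)/(-1 - 0) × (0.6 - 1)/(-1 - 1) × (0.6 - 2)/(-1 - 2) = -0.056000
L_1(0.6) = (0.6 - (-1))/(0 - (-1)) × (0.6 - 1)/(0 - 1) × (0.6 - 2)/(0 - 2) = 0.448000
L_2(0.6) = (0.6 - (-1))/(1 - (-1)) × (0.6 - 0)/(1 - 0) × (0.6 - 2)/(1 - 2) = 0.672000
L_3(0.6) = (0.6 - (-1))/(2 - (-1)) × (0.6 - 0)/(2 - 0) × (0.6 - 1)/(2 - 1) = -0.064000

P(0.6) = (-6)×L_0(0.6) + (-2)×L_1(0.6) + 4×L_2(0.6) + 18×L_3(0.6)
P(0.6) = 0.976000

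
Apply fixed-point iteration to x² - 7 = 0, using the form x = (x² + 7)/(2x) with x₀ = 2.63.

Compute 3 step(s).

Equation: x² - 7 = 0
Fixed-point form: x = (x² + 7)/(2x)
x₀ = 2.63

x_1 = g(2.630000) = 2.645798
x_2 = g(2.645798) = 2.645751
x_3 = g(2.645751) = 2.645751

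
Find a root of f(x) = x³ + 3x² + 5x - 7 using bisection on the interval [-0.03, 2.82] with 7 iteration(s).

f(x) = x³ + 3x² + 5x - 7
Initial interval: [-0.03, 2.82]

Iteration 1:
  c_1 = (-0.030000 + 2.820000)/2 = 1.395000
  f(c_1) = f(1.395000) = 8.527780
  f(a) × f(c) < 0, new interval: [-0.030000, 1.395000]
Iteration 2:
  c_2 = (-0.030000 + 1.395000)/2 = 0.682500
  f(c_2) = f(0.682500) = -1.872168
  f(a) × f(c) ≥ 0, new interval: [0.682500, 1.395000]
Iteration 3:
  c_3 = (0.682500 + 1.395000)/2 = 1.038750
  f(c_3) = f(1.038750) = 2.551568
  f(a) × f(c) < 0, new interval: [0.682500, 1.038750]
Iteration 4:
  c_4 = (0.682500 + 1.038750)/2 = 0.860625
  f(c_4) = f(0.860625) = 0.162595
  f(a) × f(c) < 0, new interval: [0.682500, 0.860625]
Iteration 5:
  c_5 = (0.682500 + 0.860625)/2 = 0.771562
  f(c_5) = f(0.771562) = -0.896944
  f(a) × f(c) ≥ 0, new interval: [0.771562, 0.860625]
Iteration 6:
  c_6 = (0.771562 + 0.860625)/2 = 0.816094
  f(c_6) = f(0.816094) = -0.377978
  f(a) × f(c) ≥ 0, new interval: [0.816094, 0.860625]
Iteration 7:
  c_7 = (0.816094 + 0.860625)/2 = 0.838359
  f(c_7) = f(0.838359) = -0.110426
  f(a) × f(c) ≥ 0, new interval: [0.838359, 0.860625]

After 7 iteration(s), the approximation is c_7 = 0.838359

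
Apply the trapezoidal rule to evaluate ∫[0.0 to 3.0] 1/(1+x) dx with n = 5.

f(x) = 1/(1+x)
a = 0.0, b = 3.0, n = 5
h = (b - a)/n = 0.600000

Trapezoidal rule: (h/2)[f(x₀) + 2f(x₁) + 2f(x₂) + ... + f(xₙ)]

x_0 = 0.0000, f(x_0) = 1.000000, coefficient = 1
x_1 = 0.6000, f(x_1) = 0.625000, coefficient = 2
x_2 = 1.2000, f(x_2) = 0.454545, coefficient = 2
x_3 = 1.8000, f(x_3) = 0.357143, coefficient = 2
x_4 = 2.4000, f(x_4) = 0.294118, coefficient = 2
x_5 = 3.0000, f(x_5) = 0.250000, coefficient = 1

I ≈ (0.600000/2) × 4.711612 = 1.413484
Exact value: 1.386294
Error: 0.027189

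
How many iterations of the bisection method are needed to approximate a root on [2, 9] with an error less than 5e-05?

We need (b-a)/2^n ≤ 5e-05
(9 - 2)/2^n ≤ 5e-05
7/2^n ≤ 5e-05
2^n ≥ 140000
n ≥ log₂(140000) = 17.10
n ≥ 18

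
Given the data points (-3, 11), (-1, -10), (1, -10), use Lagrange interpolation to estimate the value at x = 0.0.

Lagrange interpolation formula:
P(x) = Σ yᵢ × Lᵢ(x)
where Lᵢ(x) = Π_{j≠i} (x - xⱼ)/(xᵢ - xⱼ)

L_0(0.0) = (0.0 - (-1))/(-3 - (-1)) × (0.0 - 1)/(-3 - 1) = -0.125000
L_1(0.0) = (0.0 - (-3))/(-1 - (-3)) × (0.0 - 1)/(-1 - 1) = 0.750000
L_2(0.0) = (0.0 - (-3))/(1 - (-3)) × (0.0 - (-1))/(1 - (-1)) = 0.375000

P(0.0) = 11×L_0(0.0) + (-10)×L_1(0.0) + (-10)×L_2(0.0)
P(0.0) = -12.625000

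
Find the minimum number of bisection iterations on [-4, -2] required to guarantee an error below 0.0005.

We need (b-a)/2^n ≤ 0.0005
(-2 - (-4))/2^n ≤ 0.0005
2/2^n ≤ 0.0005
2^n ≥ 4000
n ≥ log₂(4000) = 11.97
n ≥ 12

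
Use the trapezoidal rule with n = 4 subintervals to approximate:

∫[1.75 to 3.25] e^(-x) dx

f(x) = e^(-x)
a = 1.75, b = 3.25, n = 4
h = (b - a)/n = 0.375000

Trapezoidal rule: (h/2)[f(x₀) + 2f(x₁) + 2f(x₂) + ... + f(xₙ)]

x_0 = 1.7500, f(x_0) = 0.173774, coefficient = 1
x_1 = 2.1250, f(x_1) = 0.119433, coefficient = 2
x_2 = 2.5000, f(x_2) = 0.082085, coefficient = 2
x_3 = 2.8750, f(x_3) = 0.056416, coefficient = 2
x_4 = 3.2500, f(x_4) = 0.038774, coefficient = 1

I ≈ (0.375000/2) × 0.728416 = 0.136578
Exact value: 0.135000
Error: 0.001578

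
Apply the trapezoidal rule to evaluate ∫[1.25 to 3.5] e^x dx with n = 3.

f(x) = e^x
a = 1.25, b = 3.5, n = 3
h = (b - a)/n = 0.750000

Trapezoidal rule: (h/2)[f(x₀) + 2f(x₁) + 2f(x₂) + ... + f(xₙ)]

x_0 = 1.2500, f(x_0) = 3.490343, coefficient = 1
x_1 = 2.0000, f(x_1) = 7.389056, coefficient = 2
x_2 = 2.7500, f(x_2) = 15.642632, coefficient = 2
x_3 = 3.5000, f(x_3) = 33.115452, coefficient = 1

I ≈ (0.750000/2) × 82.669171 = 31.000939
Exact value: 29.625109
Error: 1.375830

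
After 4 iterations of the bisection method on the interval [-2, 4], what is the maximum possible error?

Bisection error bound: |error| ≤ (b-a)/2^n
|error| ≤ (4 - (-2))/2^4 = 6/2^4
|error| ≤ 0.3750000000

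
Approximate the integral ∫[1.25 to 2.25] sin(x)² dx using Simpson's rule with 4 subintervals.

f(x) = sin(x)²
a = 1.25, b = 2.25, n = 4
h = (b - a)/n = 0.250000

Simpson's rule: (h/3)[f(x₀) + 4f(x₁) + 2f(x₂) + ... + f(xₙ)]

x_0 = 1.2500, f(x_0) = 0.900572, coefficient = 1
x_1 = 1.5000, f(x_1) = 0.994996, coefficient = 4
x_2 = 1.7500, f(x_2) = 0.968228, coefficient = 2
x_3 = 2.0000, f(x_3) = 0.826822, coefficient = 4
x_4 = 2.2500, f(x_4) = 0.605398, coefficient = 1

I ≈ (0.250000/3) × 10.729699 = 0.894142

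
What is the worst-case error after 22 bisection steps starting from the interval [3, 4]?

Bisection error bound: |error| ≤ (b-a)/2^n
|error| ≤ (4 - 3)/2^22 = 1/2^22
|error| ≤ 0.0000002384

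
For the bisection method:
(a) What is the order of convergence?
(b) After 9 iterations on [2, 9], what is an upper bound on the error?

(a) Bisection has linear (order 1) convergence; the error is halved each step.

(b) Error bound = (b-a)/2^n = (9 - 2)/2^{9}
    = 7/2^{9}

(a) 1 (linear); (b) error ≤ 1.37e-02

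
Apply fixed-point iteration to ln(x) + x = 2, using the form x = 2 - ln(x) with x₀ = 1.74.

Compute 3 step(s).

Equation: ln(x) + x = 2
Fixed-point form: x = 2 - ln(x)
x₀ = 1.74

x_1 = g(1.740000) = 1.446115
x_2 = g(1.446115) = 1.631119
x_3 = g(1.631119) = 1.510733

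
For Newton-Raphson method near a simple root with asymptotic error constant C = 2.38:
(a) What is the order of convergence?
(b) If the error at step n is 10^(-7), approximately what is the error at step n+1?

(a) Newton-Raphson has quadratic (order 2) convergence near simple roots.
    This means |e_{n+1}| ≈ C|e_n|².

(b) With |e_n| = 10^(-7) and C = 2.38:
    |e_{n+1}| ≈ 2.38 × (10^(-7))² = 2.38 × 10^(-14)

(a) 2 (quadratic); (b) |e_{n+1}| ≈ 2.380e-14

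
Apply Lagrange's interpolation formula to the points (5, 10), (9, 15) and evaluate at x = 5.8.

Lagrange interpolation formula:
P(x) = Σ yᵢ × Lᵢ(x)
where Lᵢ(x) = Π_{j≠i} (x - xⱼ)/(xᵢ - xⱼ)

L_0(5.8) = (5.8 - 9)/(5 - 9) = 0.800000
L_1(5.8) = (5.8 - 5)/(9 - 5) = 0.200000

P(5.8) = 10×L_0(5.8) + 15×L_1(5.8)
P(5.8) = 11.000000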